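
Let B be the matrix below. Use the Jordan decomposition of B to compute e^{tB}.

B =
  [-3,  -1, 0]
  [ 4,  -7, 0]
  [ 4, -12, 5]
e^{tB} =
  [2*t*exp(-5*t) + exp(-5*t), -t*exp(-5*t), 0]
  [4*t*exp(-5*t), -2*t*exp(-5*t) + exp(-5*t), 0]
  [4*t*exp(-5*t), -2*t*exp(-5*t) - exp(5*t) + exp(-5*t), exp(5*t)]

Strategy: write B = P · J · P⁻¹ where J is a Jordan canonical form, so e^{tB} = P · e^{tJ} · P⁻¹, and e^{tJ} can be computed block-by-block.

B has Jordan form
J =
  [-5,  1, 0]
  [ 0, -5, 0]
  [ 0,  0, 5]
(up to reordering of blocks).

Per-block formulas:
  For a 1×1 block at λ = 5: exp(t · [5]) = [e^(5t)].
  For a 2×2 Jordan block J_2(-5): exp(t · J_2(-5)) = e^(-5t)·(I + t·N), where N is the 2×2 nilpotent shift.

After assembling e^{tJ} and conjugating by P, we get:

e^{tB} =
  [2*t*exp(-5*t) + exp(-5*t), -t*exp(-5*t), 0]
  [4*t*exp(-5*t), -2*t*exp(-5*t) + exp(-5*t), 0]
  [4*t*exp(-5*t), -2*t*exp(-5*t) - exp(5*t) + exp(-5*t), exp(5*t)]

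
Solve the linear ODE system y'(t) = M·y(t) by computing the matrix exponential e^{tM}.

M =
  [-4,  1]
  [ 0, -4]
e^{tM} =
  [exp(-4*t), t*exp(-4*t)]
  [0, exp(-4*t)]

Strategy: write M = P · J · P⁻¹ where J is a Jordan canonical form, so e^{tM} = P · e^{tJ} · P⁻¹, and e^{tJ} can be computed block-by-block.

M has Jordan form
J =
  [-4,  1]
  [ 0, -4]
(up to reordering of blocks).

Per-block formulas:
  For a 2×2 Jordan block J_2(-4): exp(t · J_2(-4)) = e^(-4t)·(I + t·N), where N is the 2×2 nilpotent shift.

After assembling e^{tJ} and conjugating by P, we get:

e^{tM} =
  [exp(-4*t), t*exp(-4*t)]
  [0, exp(-4*t)]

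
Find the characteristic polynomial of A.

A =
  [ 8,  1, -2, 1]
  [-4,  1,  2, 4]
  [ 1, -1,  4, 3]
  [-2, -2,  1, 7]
x^4 - 20*x^3 + 150*x^2 - 500*x + 625

Expanding det(x·I − A) (e.g. by cofactor expansion or by noting that A is similar to its Jordan form J, which has the same characteristic polynomial as A) gives
  χ_A(x) = x^4 - 20*x^3 + 150*x^2 - 500*x + 625
which factors as (x - 5)^4. The eigenvalues (with algebraic multiplicities) are λ = 5 with multiplicity 4.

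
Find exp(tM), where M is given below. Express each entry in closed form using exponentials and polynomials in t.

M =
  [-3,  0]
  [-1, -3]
e^{tM} =
  [exp(-3*t), 0]
  [-t*exp(-3*t), exp(-3*t)]

Strategy: write M = P · J · P⁻¹ where J is a Jordan canonical form, so e^{tM} = P · e^{tJ} · P⁻¹, and e^{tJ} can be computed block-by-block.

M has Jordan form
J =
  [-3,  1]
  [ 0, -3]
(up to reordering of blocks).

Per-block formulas:
  For a 2×2 Jordan block J_2(-3): exp(t · J_2(-3)) = e^(-3t)·(I + t·N), where N is the 2×2 nilpotent shift.

After assembling e^{tJ} and conjugating by P, we get:

e^{tM} =
  [exp(-3*t), 0]
  [-t*exp(-3*t), exp(-3*t)]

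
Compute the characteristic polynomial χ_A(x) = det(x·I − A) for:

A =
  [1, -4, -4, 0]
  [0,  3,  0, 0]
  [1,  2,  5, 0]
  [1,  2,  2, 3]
x^4 - 12*x^3 + 54*x^2 - 108*x + 81

Expanding det(x·I − A) (e.g. by cofactor expansion or by noting that A is similar to its Jordan form J, which has the same characteristic polynomial as A) gives
  χ_A(x) = x^4 - 12*x^3 + 54*x^2 - 108*x + 81
which factors as (x - 3)^4. The eigenvalues (with algebraic multiplicities) are λ = 3 with multiplicity 4.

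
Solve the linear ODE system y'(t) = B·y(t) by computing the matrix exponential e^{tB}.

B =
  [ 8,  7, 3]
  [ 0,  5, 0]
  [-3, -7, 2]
e^{tB} =
  [3*t*exp(5*t) + exp(5*t), 7*t*exp(5*t), 3*t*exp(5*t)]
  [0, exp(5*t), 0]
  [-3*t*exp(5*t), -7*t*exp(5*t), -3*t*exp(5*t) + exp(5*t)]

Strategy: write B = P · J · P⁻¹ where J is a Jordan canonical form, so e^{tB} = P · e^{tJ} · P⁻¹, and e^{tJ} can be computed block-by-block.

B has Jordan form
J =
  [5, 1, 0]
  [0, 5, 0]
  [0, 0, 5]
(up to reordering of blocks).

Per-block formulas:
  For a 2×2 Jordan block J_2(5): exp(t · J_2(5)) = e^(5t)·(I + t·N), where N is the 2×2 nilpotent shift.
  For a 1×1 block at λ = 5: exp(t · [5]) = [e^(5t)].

After assembling e^{tJ} and conjugating by P, we get:

e^{tB} =
  [3*t*exp(5*t) + exp(5*t), 7*t*exp(5*t), 3*t*exp(5*t)]
  [0, exp(5*t), 0]
  [-3*t*exp(5*t), -7*t*exp(5*t), -3*t*exp(5*t) + exp(5*t)]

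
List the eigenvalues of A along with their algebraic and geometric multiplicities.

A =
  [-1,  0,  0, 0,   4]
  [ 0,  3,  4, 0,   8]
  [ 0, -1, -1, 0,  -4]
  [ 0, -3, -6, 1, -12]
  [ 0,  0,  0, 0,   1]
λ = -1: alg = 1, geom = 1; λ = 1: alg = 4, geom = 3

Step 1 — factor the characteristic polynomial to read off the algebraic multiplicities:
  χ_A(x) = (x - 1)^4*(x + 1)

Step 2 — compute geometric multiplicities via the rank-nullity identity g(λ) = n − rank(A − λI):
  rank(A − (-1)·I) = 4, so dim ker(A − (-1)·I) = n − 4 = 1
  rank(A − (1)·I) = 2, so dim ker(A − (1)·I) = n − 2 = 3

Summary:
  λ = -1: algebraic multiplicity = 1, geometric multiplicity = 1
  λ = 1: algebraic multiplicity = 4, geometric multiplicity = 3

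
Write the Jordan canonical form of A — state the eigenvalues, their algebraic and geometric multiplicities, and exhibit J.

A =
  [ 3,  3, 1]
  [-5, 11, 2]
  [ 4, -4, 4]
J_3(6)

The characteristic polynomial is
  det(x·I − A) = x^3 - 18*x^2 + 108*x - 216 = (x - 6)^3

Eigenvalues and multiplicities (the geometric multiplicity of λ is n − rank(A − λI), which equals the number of Jordan blocks for λ):
  λ = 6: algebraic multiplicity = 3, geometric multiplicity = 1

Determining the block sizes for each eigenvalue:
  λ = 6: one block (gm = 1), so the single block has size am = 3 → block sizes [3]

Assembling the blocks gives a Jordan form
J =
  [6, 1, 0]
  [0, 6, 1]
  [0, 0, 6]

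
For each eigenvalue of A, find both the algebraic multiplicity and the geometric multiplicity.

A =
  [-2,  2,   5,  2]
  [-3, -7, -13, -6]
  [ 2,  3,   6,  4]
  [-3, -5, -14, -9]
λ = -3: alg = 4, geom = 2

Step 1 — factor the characteristic polynomial to read off the algebraic multiplicities:
  χ_A(x) = (x + 3)^4

Step 2 — compute geometric multiplicities via the rank-nullity identity g(λ) = n − rank(A − λI):
  rank(A − (-3)·I) = 2, so dim ker(A − (-3)·I) = n − 2 = 2

Summary:
  λ = -3: algebraic multiplicity = 4, geometric multiplicity = 2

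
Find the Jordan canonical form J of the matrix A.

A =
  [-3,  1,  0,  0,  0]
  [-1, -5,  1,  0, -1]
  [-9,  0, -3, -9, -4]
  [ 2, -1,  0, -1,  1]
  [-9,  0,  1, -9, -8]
J_3(-4) ⊕ J_2(-4)

The characteristic polynomial is
  det(x·I − A) = x^5 + 20*x^4 + 160*x^3 + 640*x^2 + 1280*x + 1024 = (x + 4)^5

Eigenvalues and multiplicities (the geometric multiplicity of λ is n − rank(A − λI), which equals the number of Jordan blocks for λ):
  λ = -4: algebraic multiplicity = 5, geometric multiplicity = 2

Determining the block sizes for each eigenvalue:
  λ = -4: with am = 5 and gm = 2, the partition is not yet determined (e.g. several partitions of 5 into 2 parts exist). Let N = A − (-4)·I. Computing rank(N^1) = 3, rank(N^2) = 1, rank(N^3) = 0; the number of blocks of size ≥ j is rank(N^{j−1}) − rank(N^j), giving [2, 2, 1]. So we have 1 block(s) of size 3, 1 block(s) of size 2 → block sizes [3, 2]

Assembling the blocks gives a Jordan form
J =
  [-4,  1,  0,  0,  0]
  [ 0, -4,  1,  0,  0]
  [ 0,  0, -4,  0,  0]
  [ 0,  0,  0, -4,  1]
  [ 0,  0,  0,  0, -4]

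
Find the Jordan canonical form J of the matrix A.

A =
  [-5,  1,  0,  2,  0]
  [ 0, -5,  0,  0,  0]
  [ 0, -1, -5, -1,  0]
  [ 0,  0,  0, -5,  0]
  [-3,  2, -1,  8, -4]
J_2(-5) ⊕ J_2(-5) ⊕ J_1(-4)

The characteristic polynomial is
  det(x·I − A) = x^5 + 24*x^4 + 230*x^3 + 1100*x^2 + 2625*x + 2500 = (x + 4)*(x + 5)^4

Eigenvalues and multiplicities (the geometric multiplicity of λ is n − rank(A − λI), which equals the number of Jordan blocks for λ):
  λ = -5: algebraic multiplicity = 4, geometric multiplicity = 2
  λ = -4: algebraic multiplicity = 1, geometric multiplicity = 1

Determining the block sizes for each eigenvalue:
  λ = -5: with am = 4 and gm = 2, the partition is not yet determined (e.g. several partitions of 4 into 2 parts exist). Let N = A − (-5)·I. Computing rank(N^1) = 3, rank(N^2) = 1; the number of blocks of size ≥ j is rank(N^{j−1}) − rank(N^j), giving [2, 2]. So we have 2 block(s) of size 2 → block sizes [2, 2]
  λ = -4: one block (gm = 1), so the single block has size am = 1 → block sizes [1]

Assembling the blocks gives a Jordan form
J =
  [-5,  1,  0,  0,  0]
  [ 0, -5,  0,  0,  0]
  [ 0,  0, -5,  1,  0]
  [ 0,  0,  0, -5,  0]
  [ 0,  0,  0,  0, -4]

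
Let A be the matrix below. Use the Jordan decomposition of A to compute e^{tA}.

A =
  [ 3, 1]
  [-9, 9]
e^{tA} =
  [-3*t*exp(6*t) + exp(6*t), t*exp(6*t)]
  [-9*t*exp(6*t), 3*t*exp(6*t) + exp(6*t)]

Strategy: write A = P · J · P⁻¹ where J is a Jordan canonical form, so e^{tA} = P · e^{tJ} · P⁻¹, and e^{tJ} can be computed block-by-block.

A has Jordan form
J =
  [6, 1]
  [0, 6]
(up to reordering of blocks).

Per-block formulas:
  For a 2×2 Jordan block J_2(6): exp(t · J_2(6)) = e^(6t)·(I + t·N), where N is the 2×2 nilpotent shift.

After assembling e^{tJ} and conjugating by P, we get:

e^{tA} =
  [-3*t*exp(6*t) + exp(6*t), t*exp(6*t)]
  [-9*t*exp(6*t), 3*t*exp(6*t) + exp(6*t)]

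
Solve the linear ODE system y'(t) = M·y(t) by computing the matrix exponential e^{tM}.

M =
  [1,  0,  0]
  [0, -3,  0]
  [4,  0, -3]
e^{tM} =
  [exp(t), 0, 0]
  [0, exp(-3*t), 0]
  [exp(t) - exp(-3*t), 0, exp(-3*t)]

Strategy: write M = P · J · P⁻¹ where J is a Jordan canonical form, so e^{tM} = P · e^{tJ} · P⁻¹, and e^{tJ} can be computed block-by-block.

M has Jordan form
J =
  [-3,  0, 0]
  [ 0, -3, 0]
  [ 0,  0, 1]
(up to reordering of blocks).

Per-block formulas:
  For a 1×1 block at λ = 1: exp(t · [1]) = [e^(1t)].
  For a 1×1 block at λ = -3: exp(t · [-3]) = [e^(-3t)].

After assembling e^{tJ} and conjugating by P, we get:

e^{tM} =
  [exp(t), 0, 0]
  [0, exp(-3*t), 0]
  [exp(t) - exp(-3*t), 0, exp(-3*t)]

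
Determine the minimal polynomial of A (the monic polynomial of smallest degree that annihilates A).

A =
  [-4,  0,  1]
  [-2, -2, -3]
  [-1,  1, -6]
x^3 + 12*x^2 + 48*x + 64

The characteristic polynomial is χ_A(x) = (x + 4)^3, so the eigenvalues are known. The minimal polynomial is
  m_A(x) = Π_λ (x − λ)^{k_λ}
where k_λ is the size of the *largest* Jordan block for λ (equivalently, the smallest k with (A − λI)^k v = 0 for every generalised eigenvector v of λ).

  λ = -4: largest Jordan block has size 3, contributing (x + 4)^3

So m_A(x) = (x + 4)^3 = x^3 + 12*x^2 + 48*x + 64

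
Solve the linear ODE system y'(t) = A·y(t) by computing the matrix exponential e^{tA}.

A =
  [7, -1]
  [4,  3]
e^{tA} =
  [2*t*exp(5*t) + exp(5*t), -t*exp(5*t)]
  [4*t*exp(5*t), -2*t*exp(5*t) + exp(5*t)]

Strategy: write A = P · J · P⁻¹ where J is a Jordan canonical form, so e^{tA} = P · e^{tJ} · P⁻¹, and e^{tJ} can be computed block-by-block.

A has Jordan form
J =
  [5, 1]
  [0, 5]
(up to reordering of blocks).

Per-block formulas:
  For a 2×2 Jordan block J_2(5): exp(t · J_2(5)) = e^(5t)·(I + t·N), where N is the 2×2 nilpotent shift.

After assembling e^{tJ} and conjugating by P, we get:

e^{tA} =
  [2*t*exp(5*t) + exp(5*t), -t*exp(5*t)]
  [4*t*exp(5*t), -2*t*exp(5*t) + exp(5*t)]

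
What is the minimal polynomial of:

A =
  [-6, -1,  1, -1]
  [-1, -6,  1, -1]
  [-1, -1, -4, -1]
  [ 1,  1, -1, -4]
x^2 + 10*x + 25

The characteristic polynomial is χ_A(x) = (x + 5)^4, so the eigenvalues are known. The minimal polynomial is
  m_A(x) = Π_λ (x − λ)^{k_λ}
where k_λ is the size of the *largest* Jordan block for λ (equivalently, the smallest k with (A − λI)^k v = 0 for every generalised eigenvector v of λ).

  λ = -5: largest Jordan block has size 2, contributing (x + 5)^2

So m_A(x) = (x + 5)^2 = x^2 + 10*x + 25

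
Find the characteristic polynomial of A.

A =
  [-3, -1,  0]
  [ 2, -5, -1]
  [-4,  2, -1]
x^3 + 9*x^2 + 27*x + 27

Expanding det(x·I − A) (e.g. by cofactor expansion or by noting that A is similar to its Jordan form J, which has the same characteristic polynomial as A) gives
  χ_A(x) = x^3 + 9*x^2 + 27*x + 27
which factors as (x + 3)^3. The eigenvalues (with algebraic multiplicities) are λ = -3 with multiplicity 3.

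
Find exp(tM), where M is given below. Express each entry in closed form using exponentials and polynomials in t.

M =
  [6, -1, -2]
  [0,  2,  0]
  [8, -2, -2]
e^{tM} =
  [4*t*exp(2*t) + exp(2*t), -t*exp(2*t), -2*t*exp(2*t)]
  [0, exp(2*t), 0]
  [8*t*exp(2*t), -2*t*exp(2*t), -4*t*exp(2*t) + exp(2*t)]

Strategy: write M = P · J · P⁻¹ where J is a Jordan canonical form, so e^{tM} = P · e^{tJ} · P⁻¹, and e^{tJ} can be computed block-by-block.

M has Jordan form
J =
  [2, 1, 0]
  [0, 2, 0]
  [0, 0, 2]
(up to reordering of blocks).

Per-block formulas:
  For a 2×2 Jordan block J_2(2): exp(t · J_2(2)) = e^(2t)·(I + t·N), where N is the 2×2 nilpotent shift.
  For a 1×1 block at λ = 2: exp(t · [2]) = [e^(2t)].

After assembling e^{tJ} and conjugating by P, we get:

e^{tM} =
  [4*t*exp(2*t) + exp(2*t), -t*exp(2*t), -2*t*exp(2*t)]
  [0, exp(2*t), 0]
  [8*t*exp(2*t), -2*t*exp(2*t), -4*t*exp(2*t) + exp(2*t)]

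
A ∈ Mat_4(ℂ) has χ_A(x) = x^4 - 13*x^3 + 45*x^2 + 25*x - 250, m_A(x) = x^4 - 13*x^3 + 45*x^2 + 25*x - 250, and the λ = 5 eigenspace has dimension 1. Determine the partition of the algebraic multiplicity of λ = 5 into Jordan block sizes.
Block sizes for λ = 5: [3]

Step 1 — from the characteristic polynomial, algebraic multiplicity of λ = 5 is 3. From dim ker(A − (5)·I) = 1, there are exactly 1 Jordan blocks for λ = 5.
Step 2 — from the minimal polynomial, the factor (x − 5)^3 tells us the largest block for λ = 5 has size 3.
Step 3 — with total size 3, 1 blocks, and largest block 3, the block sizes (in nonincreasing order) are [3].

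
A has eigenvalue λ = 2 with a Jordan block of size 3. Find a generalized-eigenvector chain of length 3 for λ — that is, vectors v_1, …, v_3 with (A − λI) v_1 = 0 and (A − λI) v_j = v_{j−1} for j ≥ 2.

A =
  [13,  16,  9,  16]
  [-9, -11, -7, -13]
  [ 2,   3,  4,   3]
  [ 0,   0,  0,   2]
A Jordan chain for λ = 2 of length 3:
v_1 = (-5, 4, -1, 0)ᵀ
v_2 = (11, -9, 2, 0)ᵀ
v_3 = (1, 0, 0, 0)ᵀ

Let N = A − (2)·I. We want v_3 with N^3 v_3 = 0 but N^2 v_3 ≠ 0; then v_{j-1} := N · v_j for j = 3, …, 2.

Pick v_3 = (1, 0, 0, 0)ᵀ.
Then v_2 = N · v_3 = (11, -9, 2, 0)ᵀ.
Then v_1 = N · v_2 = (-5, 4, -1, 0)ᵀ.

Sanity check: (A − (2)·I) v_1 = (0, 0, 0, 0)ᵀ = 0. ✓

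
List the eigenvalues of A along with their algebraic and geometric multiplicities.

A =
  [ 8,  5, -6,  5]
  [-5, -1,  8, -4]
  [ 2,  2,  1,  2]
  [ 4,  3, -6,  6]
λ = 3: alg = 3, geom = 1; λ = 5: alg = 1, geom = 1

Step 1 — factor the characteristic polynomial to read off the algebraic multiplicities:
  χ_A(x) = (x - 5)*(x - 3)^3

Step 2 — compute geometric multiplicities via the rank-nullity identity g(λ) = n − rank(A − λI):
  rank(A − (3)·I) = 3, so dim ker(A − (3)·I) = n − 3 = 1
  rank(A − (5)·I) = 3, so dim ker(A − (5)·I) = n − 3 = 1

Summary:
  λ = 3: algebraic multiplicity = 3, geometric multiplicity = 1
  λ = 5: algebraic multiplicity = 1, geometric multiplicity = 1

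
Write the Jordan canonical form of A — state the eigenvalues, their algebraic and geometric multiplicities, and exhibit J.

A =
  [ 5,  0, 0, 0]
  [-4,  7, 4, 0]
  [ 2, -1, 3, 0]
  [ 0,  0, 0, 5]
J_2(5) ⊕ J_1(5) ⊕ J_1(5)

The characteristic polynomial is
  det(x·I − A) = x^4 - 20*x^3 + 150*x^2 - 500*x + 625 = (x - 5)^4

Eigenvalues and multiplicities (the geometric multiplicity of λ is n − rank(A − λI), which equals the number of Jordan blocks for λ):
  λ = 5: algebraic multiplicity = 4, geometric multiplicity = 3

Determining the block sizes for each eigenvalue:
  λ = 5: 3 blocks summing to 4 forces exactly one block of size 2 and the rest size 1 → block sizes [2, 1, 1]

Assembling the blocks gives a Jordan form
J =
  [5, 1, 0, 0]
  [0, 5, 0, 0]
  [0, 0, 5, 0]
  [0, 0, 0, 5]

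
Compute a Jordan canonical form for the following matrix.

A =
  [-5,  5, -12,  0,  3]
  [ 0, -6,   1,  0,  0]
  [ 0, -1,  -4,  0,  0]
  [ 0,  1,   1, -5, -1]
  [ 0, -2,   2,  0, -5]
J_3(-5) ⊕ J_2(-5)

The characteristic polynomial is
  det(x·I − A) = x^5 + 25*x^4 + 250*x^3 + 1250*x^2 + 3125*x + 3125 = (x + 5)^5

Eigenvalues and multiplicities (the geometric multiplicity of λ is n − rank(A − λI), which equals the number of Jordan blocks for λ):
  λ = -5: algebraic multiplicity = 5, geometric multiplicity = 2

Determining the block sizes for each eigenvalue:
  λ = -5: with am = 5 and gm = 2, the partition is not yet determined (e.g. several partitions of 5 into 2 parts exist). Let N = A − (-5)·I. Computing rank(N^1) = 3, rank(N^2) = 1, rank(N^3) = 0; the number of blocks of size ≥ j is rank(N^{j−1}) − rank(N^j), giving [2, 2, 1]. So we have 1 block(s) of size 3, 1 block(s) of size 2 → block sizes [3, 2]

Assembling the blocks gives a Jordan form
J =
  [-5,  1,  0,  0,  0]
  [ 0, -5,  1,  0,  0]
  [ 0,  0, -5,  0,  0]
  [ 0,  0,  0, -5,  1]
  [ 0,  0,  0,  0, -5]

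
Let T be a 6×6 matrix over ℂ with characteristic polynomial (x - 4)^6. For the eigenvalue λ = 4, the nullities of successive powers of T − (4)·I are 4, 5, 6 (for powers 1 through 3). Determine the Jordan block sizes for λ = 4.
Block sizes for λ = 4: [3, 1, 1, 1]

From the dimensions of kernels of powers, the number of Jordan blocks of size at least j is d_j − d_{j−1} where d_j = dim ker(N^j) (with d_0 = 0). Computing the differences gives [4, 1, 1].
The number of blocks of size exactly k is (#blocks of size ≥ k) − (#blocks of size ≥ k + 1), so the partition is: 3 block(s) of size 1, 1 block(s) of size 3.
In nonincreasing order the block sizes are [3, 1, 1, 1].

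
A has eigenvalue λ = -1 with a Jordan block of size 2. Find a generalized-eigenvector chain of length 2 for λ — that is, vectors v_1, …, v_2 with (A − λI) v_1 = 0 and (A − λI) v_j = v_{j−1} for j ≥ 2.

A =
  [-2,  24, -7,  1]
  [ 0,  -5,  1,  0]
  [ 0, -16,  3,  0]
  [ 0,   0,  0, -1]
A Jordan chain for λ = -1 of length 2:
v_1 = (16, -4, -16, 0)ᵀ
v_2 = (8, 1, 0, 0)ᵀ

Let N = A − (-1)·I. We want v_2 with N^2 v_2 = 0 but N^1 v_2 ≠ 0; then v_{j-1} := N · v_j for j = 2, …, 2.

Pick v_2 = (8, 1, 0, 0)ᵀ.
Then v_1 = N · v_2 = (16, -4, -16, 0)ᵀ.

Sanity check: (A − (-1)·I) v_1 = (0, 0, 0, 0)ᵀ = 0. ✓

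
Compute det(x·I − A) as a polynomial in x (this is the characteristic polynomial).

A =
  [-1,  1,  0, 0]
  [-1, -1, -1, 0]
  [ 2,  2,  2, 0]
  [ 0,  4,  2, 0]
x^4

Expanding det(x·I − A) (e.g. by cofactor expansion or by noting that A is similar to its Jordan form J, which has the same characteristic polynomial as A) gives
  χ_A(x) = x^4
which factors as x^4. The eigenvalues (with algebraic multiplicities) are λ = 0 with multiplicity 4.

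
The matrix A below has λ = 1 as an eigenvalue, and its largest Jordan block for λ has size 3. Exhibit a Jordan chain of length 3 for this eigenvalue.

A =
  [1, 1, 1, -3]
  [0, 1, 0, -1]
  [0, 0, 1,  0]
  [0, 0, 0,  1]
A Jordan chain for λ = 1 of length 3:
v_1 = (-1, 0, 0, 0)ᵀ
v_2 = (-3, -1, 0, 0)ᵀ
v_3 = (0, 0, 0, 1)ᵀ

Let N = A − (1)·I. We want v_3 with N^3 v_3 = 0 but N^2 v_3 ≠ 0; then v_{j-1} := N · v_j for j = 3, …, 2.

Pick v_3 = (0, 0, 0, 1)ᵀ.
Then v_2 = N · v_3 = (-3, -1, 0, 0)ᵀ.
Then v_1 = N · v_2 = (-1, 0, 0, 0)ᵀ.

Sanity check: (A − (1)·I) v_1 = (0, 0, 0, 0)ᵀ = 0. ✓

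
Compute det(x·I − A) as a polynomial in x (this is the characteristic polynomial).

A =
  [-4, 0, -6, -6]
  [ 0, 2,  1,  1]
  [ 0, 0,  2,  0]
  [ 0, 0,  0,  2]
x^4 - 2*x^3 - 12*x^2 + 40*x - 32

Expanding det(x·I − A) (e.g. by cofactor expansion or by noting that A is similar to its Jordan form J, which has the same characteristic polynomial as A) gives
  χ_A(x) = x^4 - 2*x^3 - 12*x^2 + 40*x - 32
which factors as (x - 2)^3*(x + 4). The eigenvalues (with algebraic multiplicities) are λ = -4 with multiplicity 1, λ = 2 with multiplicity 3.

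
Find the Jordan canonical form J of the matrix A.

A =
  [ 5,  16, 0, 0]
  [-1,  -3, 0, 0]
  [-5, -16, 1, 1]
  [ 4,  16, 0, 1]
J_2(1) ⊕ J_2(1)

The characteristic polynomial is
  det(x·I − A) = x^4 - 4*x^3 + 6*x^2 - 4*x + 1 = (x - 1)^4

Eigenvalues and multiplicities (the geometric multiplicity of λ is n − rank(A − λI), which equals the number of Jordan blocks for λ):
  λ = 1: algebraic multiplicity = 4, geometric multiplicity = 2

Determining the block sizes for each eigenvalue:
  λ = 1: with am = 4 and gm = 2, the partition is not yet determined (e.g. several partitions of 4 into 2 parts exist). Let N = A − (1)·I. Computing rank(N^1) = 2, rank(N^2) = 0; the number of blocks of size ≥ j is rank(N^{j−1}) − rank(N^j), giving [2, 2]. So we have 2 block(s) of size 2 → block sizes [2, 2]

Assembling the blocks gives a Jordan form
J =
  [1, 1, 0, 0]
  [0, 1, 0, 0]
  [0, 0, 1, 1]
  [0, 0, 0, 1]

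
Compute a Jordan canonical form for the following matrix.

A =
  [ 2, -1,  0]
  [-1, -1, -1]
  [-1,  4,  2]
J_3(1)

The characteristic polynomial is
  det(x·I − A) = x^3 - 3*x^2 + 3*x - 1 = (x - 1)^3

Eigenvalues and multiplicities (the geometric multiplicity of λ is n − rank(A − λI), which equals the number of Jordan blocks for λ):
  λ = 1: algebraic multiplicity = 3, geometric multiplicity = 1

Determining the block sizes for each eigenvalue:
  λ = 1: one block (gm = 1), so the single block has size am = 3 → block sizes [3]

Assembling the blocks gives a Jordan form
J =
  [1, 1, 0]
  [0, 1, 1]
  [0, 0, 1]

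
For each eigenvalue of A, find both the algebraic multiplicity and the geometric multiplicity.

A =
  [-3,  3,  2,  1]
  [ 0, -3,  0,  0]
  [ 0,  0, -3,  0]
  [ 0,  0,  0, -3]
λ = -3: alg = 4, geom = 3

Step 1 — factor the characteristic polynomial to read off the algebraic multiplicities:
  χ_A(x) = (x + 3)^4

Step 2 — compute geometric multiplicities via the rank-nullity identity g(λ) = n − rank(A − λI):
  rank(A − (-3)·I) = 1, so dim ker(A − (-3)·I) = n − 1 = 3

Summary:
  λ = -3: algebraic multiplicity = 4, geometric multiplicity = 3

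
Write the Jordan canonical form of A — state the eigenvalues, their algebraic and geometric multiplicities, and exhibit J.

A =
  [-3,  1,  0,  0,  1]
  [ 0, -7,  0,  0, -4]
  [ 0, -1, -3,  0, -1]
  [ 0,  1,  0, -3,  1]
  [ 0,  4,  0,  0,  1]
J_2(-3) ⊕ J_1(-3) ⊕ J_1(-3) ⊕ J_1(-3)

The characteristic polynomial is
  det(x·I − A) = x^5 + 15*x^4 + 90*x^3 + 270*x^2 + 405*x + 243 = (x + 3)^5

Eigenvalues and multiplicities (the geometric multiplicity of λ is n − rank(A − λI), which equals the number of Jordan blocks for λ):
  λ = -3: algebraic multiplicity = 5, geometric multiplicity = 4

Determining the block sizes for each eigenvalue:
  λ = -3: 4 blocks summing to 5 forces exactly one block of size 2 and the rest size 1 → block sizes [2, 1, 1, 1]

Assembling the blocks gives a Jordan form
J =
  [-3,  1,  0,  0,  0]
  [ 0, -3,  0,  0,  0]
  [ 0,  0, -3,  0,  0]
  [ 0,  0,  0, -3,  0]
  [ 0,  0,  0,  0, -3]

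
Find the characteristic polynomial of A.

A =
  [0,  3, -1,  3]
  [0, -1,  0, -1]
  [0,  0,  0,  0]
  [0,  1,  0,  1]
x^4

Expanding det(x·I − A) (e.g. by cofactor expansion or by noting that A is similar to its Jordan form J, which has the same characteristic polynomial as A) gives
  χ_A(x) = x^4
which factors as x^4. The eigenvalues (with algebraic multiplicities) are λ = 0 with multiplicity 4.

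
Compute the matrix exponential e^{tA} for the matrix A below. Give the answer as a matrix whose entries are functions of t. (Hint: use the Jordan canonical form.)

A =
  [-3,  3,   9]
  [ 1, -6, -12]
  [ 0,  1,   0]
e^{tA} =
  [3*t^2*exp(-3*t)/2 + exp(-3*t), 3*t*exp(-3*t), -9*t^2*exp(-3*t)/2 + 9*t*exp(-3*t)]
  [-3*t^2*exp(-3*t)/2 + t*exp(-3*t), -3*t*exp(-3*t) + exp(-3*t), 9*t^2*exp(-3*t)/2 - 12*t*exp(-3*t)]
  [t^2*exp(-3*t)/2, t*exp(-3*t), -3*t^2*exp(-3*t)/2 + 3*t*exp(-3*t) + exp(-3*t)]

Strategy: write A = P · J · P⁻¹ where J is a Jordan canonical form, so e^{tA} = P · e^{tJ} · P⁻¹, and e^{tJ} can be computed block-by-block.

A has Jordan form
J =
  [-3,  1,  0]
  [ 0, -3,  1]
  [ 0,  0, -3]
(up to reordering of blocks).

Per-block formulas:
  For a 3×3 Jordan block J_3(-3): exp(t · J_3(-3)) = e^(-3t)·(I + t·N + (t^2/2)·N^2), where N is the 3×3 nilpotent shift.

After assembling e^{tJ} and conjugating by P, we get:

e^{tA} =
  [3*t^2*exp(-3*t)/2 + exp(-3*t), 3*t*exp(-3*t), -9*t^2*exp(-3*t)/2 + 9*t*exp(-3*t)]
  [-3*t^2*exp(-3*t)/2 + t*exp(-3*t), -3*t*exp(-3*t) + exp(-3*t), 9*t^2*exp(-3*t)/2 - 12*t*exp(-3*t)]
  [t^2*exp(-3*t)/2, t*exp(-3*t), -3*t^2*exp(-3*t)/2 + 3*t*exp(-3*t) + exp(-3*t)]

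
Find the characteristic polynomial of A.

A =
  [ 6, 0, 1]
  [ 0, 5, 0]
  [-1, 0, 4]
x^3 - 15*x^2 + 75*x - 125

Expanding det(x·I − A) (e.g. by cofactor expansion or by noting that A is similar to its Jordan form J, which has the same characteristic polynomial as A) gives
  χ_A(x) = x^3 - 15*x^2 + 75*x - 125
which factors as (x - 5)^3. The eigenvalues (with algebraic multiplicities) are λ = 5 with multiplicity 3.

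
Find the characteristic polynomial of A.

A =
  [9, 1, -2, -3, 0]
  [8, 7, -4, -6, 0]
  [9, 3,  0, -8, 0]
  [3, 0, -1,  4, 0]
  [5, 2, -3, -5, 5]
x^5 - 25*x^4 + 250*x^3 - 1250*x^2 + 3125*x - 3125

Expanding det(x·I − A) (e.g. by cofactor expansion or by noting that A is similar to its Jordan form J, which has the same characteristic polynomial as A) gives
  χ_A(x) = x^5 - 25*x^4 + 250*x^3 - 1250*x^2 + 3125*x - 3125
which factors as (x - 5)^5. The eigenvalues (with algebraic multiplicities) are λ = 5 with multiplicity 5.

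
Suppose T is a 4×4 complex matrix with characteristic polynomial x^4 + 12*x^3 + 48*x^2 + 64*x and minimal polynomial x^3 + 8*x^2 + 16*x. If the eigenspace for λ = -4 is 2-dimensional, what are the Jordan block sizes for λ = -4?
Block sizes for λ = -4: [2, 1]

Step 1 — from the characteristic polynomial, algebraic multiplicity of λ = -4 is 3. From dim ker(T − (-4)·I) = 2, there are exactly 2 Jordan blocks for λ = -4.
Step 2 — from the minimal polynomial, the factor (x + 4)^2 tells us the largest block for λ = -4 has size 2.
Step 3 — with total size 3, 2 blocks, and largest block 2, the block sizes (in nonincreasing order) are [2, 1].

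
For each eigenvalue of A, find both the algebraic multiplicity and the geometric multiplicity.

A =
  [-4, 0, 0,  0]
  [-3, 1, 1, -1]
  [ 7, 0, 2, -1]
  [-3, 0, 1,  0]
λ = -4: alg = 1, geom = 1; λ = 1: alg = 3, geom = 2

Step 1 — factor the characteristic polynomial to read off the algebraic multiplicities:
  χ_A(x) = (x - 1)^3*(x + 4)

Step 2 — compute geometric multiplicities via the rank-nullity identity g(λ) = n − rank(A − λI):
  rank(A − (-4)·I) = 3, so dim ker(A − (-4)·I) = n − 3 = 1
  rank(A − (1)·I) = 2, so dim ker(A − (1)·I) = n − 2 = 2

Summary:
  λ = -4: algebraic multiplicity = 1, geometric multiplicity = 1
  λ = 1: algebraic multiplicity = 3, geometric multiplicity = 2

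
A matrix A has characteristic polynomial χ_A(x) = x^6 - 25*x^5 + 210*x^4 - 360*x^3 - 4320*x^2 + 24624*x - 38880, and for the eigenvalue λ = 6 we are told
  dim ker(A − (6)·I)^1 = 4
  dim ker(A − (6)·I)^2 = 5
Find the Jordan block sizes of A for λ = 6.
Block sizes for λ = 6: [2, 1, 1, 1]

From the dimensions of kernels of powers, the number of Jordan blocks of size at least j is d_j − d_{j−1} where d_j = dim ker(N^j) (with d_0 = 0). Computing the differences gives [4, 1].
The number of blocks of size exactly k is (#blocks of size ≥ k) − (#blocks of size ≥ k + 1), so the partition is: 3 block(s) of size 1, 1 block(s) of size 2.
In nonincreasing order the block sizes are [2, 1, 1, 1].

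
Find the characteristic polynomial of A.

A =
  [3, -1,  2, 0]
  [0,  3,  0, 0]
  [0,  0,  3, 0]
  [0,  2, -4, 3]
x^4 - 12*x^3 + 54*x^2 - 108*x + 81

Expanding det(x·I − A) (e.g. by cofactor expansion or by noting that A is similar to its Jordan form J, which has the same characteristic polynomial as A) gives
  χ_A(x) = x^4 - 12*x^3 + 54*x^2 - 108*x + 81
which factors as (x - 3)^4. The eigenvalues (with algebraic multiplicities) are λ = 3 with multiplicity 4.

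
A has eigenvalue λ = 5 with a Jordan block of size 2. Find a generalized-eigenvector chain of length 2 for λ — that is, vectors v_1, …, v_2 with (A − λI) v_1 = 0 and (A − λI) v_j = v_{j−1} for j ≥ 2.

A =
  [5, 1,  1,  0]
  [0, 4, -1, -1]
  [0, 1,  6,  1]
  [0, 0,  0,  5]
A Jordan chain for λ = 5 of length 2:
v_1 = (1, -1, 1, 0)ᵀ
v_2 = (0, 1, 0, 0)ᵀ

Let N = A − (5)·I. We want v_2 with N^2 v_2 = 0 but N^1 v_2 ≠ 0; then v_{j-1} := N · v_j for j = 2, …, 2.

Pick v_2 = (0, 1, 0, 0)ᵀ.
Then v_1 = N · v_2 = (1, -1, 1, 0)ᵀ.

Sanity check: (A − (5)·I) v_1 = (0, 0, 0, 0)ᵀ = 0. ✓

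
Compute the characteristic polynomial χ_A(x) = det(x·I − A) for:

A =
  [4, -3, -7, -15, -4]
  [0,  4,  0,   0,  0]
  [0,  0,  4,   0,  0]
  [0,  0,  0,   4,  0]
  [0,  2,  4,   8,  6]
x^5 - 22*x^4 + 192*x^3 - 832*x^2 + 1792*x - 1536

Expanding det(x·I − A) (e.g. by cofactor expansion or by noting that A is similar to its Jordan form J, which has the same characteristic polynomial as A) gives
  χ_A(x) = x^5 - 22*x^4 + 192*x^3 - 832*x^2 + 1792*x - 1536
which factors as (x - 6)*(x - 4)^4. The eigenvalues (with algebraic multiplicities) are λ = 4 with multiplicity 4, λ = 6 with multiplicity 1.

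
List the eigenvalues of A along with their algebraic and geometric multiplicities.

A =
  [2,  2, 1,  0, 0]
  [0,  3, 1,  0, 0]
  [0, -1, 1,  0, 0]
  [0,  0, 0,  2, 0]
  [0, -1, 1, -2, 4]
λ = 2: alg = 4, geom = 2; λ = 4: alg = 1, geom = 1

Step 1 — factor the characteristic polynomial to read off the algebraic multiplicities:
  χ_A(x) = (x - 4)*(x - 2)^4

Step 2 — compute geometric multiplicities via the rank-nullity identity g(λ) = n − rank(A − λI):
  rank(A − (2)·I) = 3, so dim ker(A − (2)·I) = n − 3 = 2
  rank(A − (4)·I) = 4, so dim ker(A − (4)·I) = n − 4 = 1

Summary:
  λ = 2: algebraic multiplicity = 4, geometric multiplicity = 2
  λ = 4: algebraic multiplicity = 1, geometric multiplicity = 1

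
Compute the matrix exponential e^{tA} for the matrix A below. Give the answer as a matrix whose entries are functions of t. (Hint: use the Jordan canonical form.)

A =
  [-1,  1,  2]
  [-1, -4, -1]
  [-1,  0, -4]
e^{tA} =
  [t^2*exp(-3*t)/2 + 2*t*exp(-3*t) + exp(-3*t), t^2*exp(-3*t)/2 + t*exp(-3*t), t^2*exp(-3*t)/2 + 2*t*exp(-3*t)]
  [-t*exp(-3*t), -t*exp(-3*t) + exp(-3*t), -t*exp(-3*t)]
  [-t^2*exp(-3*t)/2 - t*exp(-3*t), -t^2*exp(-3*t)/2, -t^2*exp(-3*t)/2 - t*exp(-3*t) + exp(-3*t)]

Strategy: write A = P · J · P⁻¹ where J is a Jordan canonical form, so e^{tA} = P · e^{tJ} · P⁻¹, and e^{tJ} can be computed block-by-block.

A has Jordan form
J =
  [-3,  1,  0]
  [ 0, -3,  1]
  [ 0,  0, -3]
(up to reordering of blocks).

Per-block formulas:
  For a 3×3 Jordan block J_3(-3): exp(t · J_3(-3)) = e^(-3t)·(I + t·N + (t^2/2)·N^2), where N is the 3×3 nilpotent shift.

After assembling e^{tJ} and conjugating by P, we get:

e^{tA} =
  [t^2*exp(-3*t)/2 + 2*t*exp(-3*t) + exp(-3*t), t^2*exp(-3*t)/2 + t*exp(-3*t), t^2*exp(-3*t)/2 + 2*t*exp(-3*t)]
  [-t*exp(-3*t), -t*exp(-3*t) + exp(-3*t), -t*exp(-3*t)]
  [-t^2*exp(-3*t)/2 - t*exp(-3*t), -t^2*exp(-3*t)/2, -t^2*exp(-3*t)/2 - t*exp(-3*t) + exp(-3*t)]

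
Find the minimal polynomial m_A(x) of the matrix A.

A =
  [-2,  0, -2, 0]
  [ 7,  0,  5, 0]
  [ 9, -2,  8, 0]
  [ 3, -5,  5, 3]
x^4 - 9*x^3 + 30*x^2 - 44*x + 24

The characteristic polynomial is χ_A(x) = (x - 3)*(x - 2)^3, so the eigenvalues are known. The minimal polynomial is
  m_A(x) = Π_λ (x − λ)^{k_λ}
where k_λ is the size of the *largest* Jordan block for λ (equivalently, the smallest k with (A − λI)^k v = 0 for every generalised eigenvector v of λ).

  λ = 2: largest Jordan block has size 3, contributing (x − 2)^3
  λ = 3: largest Jordan block has size 1, contributing (x − 3)

So m_A(x) = (x - 3)*(x - 2)^3 = x^4 - 9*x^3 + 30*x^2 - 44*x + 24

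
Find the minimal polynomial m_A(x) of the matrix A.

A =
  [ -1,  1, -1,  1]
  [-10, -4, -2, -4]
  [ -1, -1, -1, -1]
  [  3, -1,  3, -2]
x^3 + 6*x^2 + 12*x + 8

The characteristic polynomial is χ_A(x) = (x + 2)^4, so the eigenvalues are known. The minimal polynomial is
  m_A(x) = Π_λ (x − λ)^{k_λ}
where k_λ is the size of the *largest* Jordan block for λ (equivalently, the smallest k with (A − λI)^k v = 0 for every generalised eigenvector v of λ).

  λ = -2: largest Jordan block has size 3, contributing (x + 2)^3

So m_A(x) = (x + 2)^3 = x^3 + 6*x^2 + 12*x + 8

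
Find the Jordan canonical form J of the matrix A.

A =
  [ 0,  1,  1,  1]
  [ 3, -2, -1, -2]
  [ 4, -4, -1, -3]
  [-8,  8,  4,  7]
J_2(1) ⊕ J_2(1)

The characteristic polynomial is
  det(x·I − A) = x^4 - 4*x^3 + 6*x^2 - 4*x + 1 = (x - 1)^4

Eigenvalues and multiplicities (the geometric multiplicity of λ is n − rank(A − λI), which equals the number of Jordan blocks for λ):
  λ = 1: algebraic multiplicity = 4, geometric multiplicity = 2

Determining the block sizes for each eigenvalue:
  λ = 1: with am = 4 and gm = 2, the partition is not yet determined (e.g. several partitions of 4 into 2 parts exist). Let N = A − (1)·I. Computing rank(N^1) = 2, rank(N^2) = 0; the number of blocks of size ≥ j is rank(N^{j−1}) − rank(N^j), giving [2, 2]. So we have 2 block(s) of size 2 → block sizes [2, 2]

Assembling the blocks gives a Jordan form
J =
  [1, 1, 0, 0]
  [0, 1, 0, 0]
  [0, 0, 1, 1]
  [0, 0, 0, 1]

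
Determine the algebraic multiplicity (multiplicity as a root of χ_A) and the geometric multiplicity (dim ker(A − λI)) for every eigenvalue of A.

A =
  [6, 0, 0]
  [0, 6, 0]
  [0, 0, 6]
λ = 6: alg = 3, geom = 3

Step 1 — factor the characteristic polynomial to read off the algebraic multiplicities:
  χ_A(x) = (x - 6)^3

Step 2 — compute geometric multiplicities via the rank-nullity identity g(λ) = n − rank(A − λI):
  rank(A − (6)·I) = 0, so dim ker(A − (6)·I) = n − 0 = 3

Summary:
  λ = 6: algebraic multiplicity = 3, geometric multiplicity = 3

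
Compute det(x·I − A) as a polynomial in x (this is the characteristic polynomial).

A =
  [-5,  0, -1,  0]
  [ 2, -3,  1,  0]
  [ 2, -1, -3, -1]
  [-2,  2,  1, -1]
x^4 + 12*x^3 + 54*x^2 + 108*x + 81

Expanding det(x·I − A) (e.g. by cofactor expansion or by noting that A is similar to its Jordan form J, which has the same characteristic polynomial as A) gives
  χ_A(x) = x^4 + 12*x^3 + 54*x^2 + 108*x + 81
which factors as (x + 3)^4. The eigenvalues (with algebraic multiplicities) are λ = -3 with multiplicity 4.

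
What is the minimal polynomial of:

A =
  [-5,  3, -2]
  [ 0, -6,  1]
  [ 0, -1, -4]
x^3 + 15*x^2 + 75*x + 125

The characteristic polynomial is χ_A(x) = (x + 5)^3, so the eigenvalues are known. The minimal polynomial is
  m_A(x) = Π_λ (x − λ)^{k_λ}
where k_λ is the size of the *largest* Jordan block for λ (equivalently, the smallest k with (A − λI)^k v = 0 for every generalised eigenvector v of λ).

  λ = -5: largest Jordan block has size 3, contributing (x + 5)^3

So m_A(x) = (x + 5)^3 = x^3 + 15*x^2 + 75*x + 125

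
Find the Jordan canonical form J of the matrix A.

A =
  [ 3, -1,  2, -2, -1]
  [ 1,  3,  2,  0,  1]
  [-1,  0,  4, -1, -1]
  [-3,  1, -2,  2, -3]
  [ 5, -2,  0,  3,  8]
J_3(4) ⊕ J_2(4)

The characteristic polynomial is
  det(x·I − A) = x^5 - 20*x^4 + 160*x^3 - 640*x^2 + 1280*x - 1024 = (x - 4)^5

Eigenvalues and multiplicities (the geometric multiplicity of λ is n − rank(A − λI), which equals the number of Jordan blocks for λ):
  λ = 4: algebraic multiplicity = 5, geometric multiplicity = 2

Determining the block sizes for each eigenvalue:
  λ = 4: with am = 5 and gm = 2, the partition is not yet determined (e.g. several partitions of 5 into 2 parts exist). Let N = A − (4)·I. Computing rank(N^1) = 3, rank(N^2) = 1, rank(N^3) = 0; the number of blocks of size ≥ j is rank(N^{j−1}) − rank(N^j), giving [2, 2, 1]. So we have 1 block(s) of size 3, 1 block(s) of size 2 → block sizes [3, 2]

Assembling the blocks gives a Jordan form
J =
  [4, 1, 0, 0, 0]
  [0, 4, 1, 0, 0]
  [0, 0, 4, 0, 0]
  [0, 0, 0, 4, 1]
  [0, 0, 0, 0, 4]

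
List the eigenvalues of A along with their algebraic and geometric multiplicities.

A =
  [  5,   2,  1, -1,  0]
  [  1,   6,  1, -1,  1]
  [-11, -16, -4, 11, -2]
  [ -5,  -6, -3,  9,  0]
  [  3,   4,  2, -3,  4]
λ = 4: alg = 5, geom = 2

Step 1 — factor the characteristic polynomial to read off the algebraic multiplicities:
  χ_A(x) = (x - 4)^5

Step 2 — compute geometric multiplicities via the rank-nullity identity g(λ) = n − rank(A − λI):
  rank(A − (4)·I) = 3, so dim ker(A − (4)·I) = n − 3 = 2

Summary:
  λ = 4: algebraic multiplicity = 5, geometric multiplicity = 2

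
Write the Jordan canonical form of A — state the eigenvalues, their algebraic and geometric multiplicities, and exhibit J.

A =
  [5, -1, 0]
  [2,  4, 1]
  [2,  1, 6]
J_3(5)

The characteristic polynomial is
  det(x·I − A) = x^3 - 15*x^2 + 75*x - 125 = (x - 5)^3

Eigenvalues and multiplicities (the geometric multiplicity of λ is n − rank(A − λI), which equals the number of Jordan blocks for λ):
  λ = 5: algebraic multiplicity = 3, geometric multiplicity = 1

Determining the block sizes for each eigenvalue:
  λ = 5: one block (gm = 1), so the single block has size am = 3 → block sizes [3]

Assembling the blocks gives a Jordan form
J =
  [5, 1, 0]
  [0, 5, 1]
  [0, 0, 5]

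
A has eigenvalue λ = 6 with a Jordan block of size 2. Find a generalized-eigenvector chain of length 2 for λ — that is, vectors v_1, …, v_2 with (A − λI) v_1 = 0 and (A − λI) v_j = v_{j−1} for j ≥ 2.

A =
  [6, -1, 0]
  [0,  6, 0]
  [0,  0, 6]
A Jordan chain for λ = 6 of length 2:
v_1 = (-1, 0, 0)ᵀ
v_2 = (0, 1, 0)ᵀ

Let N = A − (6)·I. We want v_2 with N^2 v_2 = 0 but N^1 v_2 ≠ 0; then v_{j-1} := N · v_j for j = 2, …, 2.

Pick v_2 = (0, 1, 0)ᵀ.
Then v_1 = N · v_2 = (-1, 0, 0)ᵀ.

Sanity check: (A − (6)·I) v_1 = (0, 0, 0)ᵀ = 0. ✓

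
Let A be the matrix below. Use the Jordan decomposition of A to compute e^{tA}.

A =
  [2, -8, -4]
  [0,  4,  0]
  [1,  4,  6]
e^{tA} =
  [-2*t*exp(4*t) + exp(4*t), -8*t*exp(4*t), -4*t*exp(4*t)]
  [0, exp(4*t), 0]
  [t*exp(4*t), 4*t*exp(4*t), 2*t*exp(4*t) + exp(4*t)]

Strategy: write A = P · J · P⁻¹ where J is a Jordan canonical form, so e^{tA} = P · e^{tJ} · P⁻¹, and e^{tJ} can be computed block-by-block.

A has Jordan form
J =
  [4, 1, 0]
  [0, 4, 0]
  [0, 0, 4]
(up to reordering of blocks).

Per-block formulas:
  For a 1×1 block at λ = 4: exp(t · [4]) = [e^(4t)].
  For a 2×2 Jordan block J_2(4): exp(t · J_2(4)) = e^(4t)·(I + t·N), where N is the 2×2 nilpotent shift.

After assembling e^{tJ} and conjugating by P, we get:

e^{tA} =
  [-2*t*exp(4*t) + exp(4*t), -8*t*exp(4*t), -4*t*exp(4*t)]
  [0, exp(4*t), 0]
  [t*exp(4*t), 4*t*exp(4*t), 2*t*exp(4*t) + exp(4*t)]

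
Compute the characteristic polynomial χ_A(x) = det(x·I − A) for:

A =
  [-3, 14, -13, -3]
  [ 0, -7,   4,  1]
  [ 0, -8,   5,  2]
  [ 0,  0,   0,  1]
x^4 + 4*x^3 - 2*x^2 - 12*x + 9

Expanding det(x·I − A) (e.g. by cofactor expansion or by noting that A is similar to its Jordan form J, which has the same characteristic polynomial as A) gives
  χ_A(x) = x^4 + 4*x^3 - 2*x^2 - 12*x + 9
which factors as (x - 1)^2*(x + 3)^2. The eigenvalues (with algebraic multiplicities) are λ = -3 with multiplicity 2, λ = 1 with multiplicity 2.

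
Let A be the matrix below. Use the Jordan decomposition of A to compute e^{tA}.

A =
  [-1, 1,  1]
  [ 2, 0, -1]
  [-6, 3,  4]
e^{tA} =
  [-2*t*exp(t) + exp(t), t*exp(t), t*exp(t)]
  [2*t*exp(t), -t*exp(t) + exp(t), -t*exp(t)]
  [-6*t*exp(t), 3*t*exp(t), 3*t*exp(t) + exp(t)]

Strategy: write A = P · J · P⁻¹ where J is a Jordan canonical form, so e^{tA} = P · e^{tJ} · P⁻¹, and e^{tJ} can be computed block-by-block.

A has Jordan form
J =
  [1, 1, 0]
  [0, 1, 0]
  [0, 0, 1]
(up to reordering of blocks).

Per-block formulas:
  For a 1×1 block at λ = 1: exp(t · [1]) = [e^(1t)].
  For a 2×2 Jordan block J_2(1): exp(t · J_2(1)) = e^(1t)·(I + t·N), where N is the 2×2 nilpotent shift.

After assembling e^{tJ} and conjugating by P, we get:

e^{tA} =
  [-2*t*exp(t) + exp(t), t*exp(t), t*exp(t)]
  [2*t*exp(t), -t*exp(t) + exp(t), -t*exp(t)]
  [-6*t*exp(t), 3*t*exp(t), 3*t*exp(t) + exp(t)]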